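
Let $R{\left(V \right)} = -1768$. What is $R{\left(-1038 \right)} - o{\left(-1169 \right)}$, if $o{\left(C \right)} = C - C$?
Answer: $-1768$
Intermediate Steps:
$o{\left(C \right)} = 0$
$R{\left(-1038 \right)} - o{\left(-1169 \right)} = -1768 - 0 = -1768 + 0 = -1768$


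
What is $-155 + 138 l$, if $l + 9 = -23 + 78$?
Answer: $6193$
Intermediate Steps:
$l = 46$ ($l = -9 + \left(-23 + 78\right) = -9 + 55 = 46$)
$-155 + 138 l = -155 + 138 \cdot 46 = -155 + 6348 = 6193$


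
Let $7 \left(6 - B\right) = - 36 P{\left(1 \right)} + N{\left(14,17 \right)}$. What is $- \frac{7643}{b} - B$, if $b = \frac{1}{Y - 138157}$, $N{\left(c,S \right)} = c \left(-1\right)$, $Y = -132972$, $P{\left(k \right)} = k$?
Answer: $\frac{14505672537}{7} \approx 2.0722 \cdot 10^{9}$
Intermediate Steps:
$N{\left(c,S \right)} = - c$
$b = - \frac{1}{271129}$ ($b = \frac{1}{-132972 - 138157} = \frac{1}{-271129} = - \frac{1}{271129} \approx -3.6883 \cdot 10^{-6}$)
$B = \frac{92}{7}$ ($B = 6 - \frac{\left(-36\right) 1 - 14}{7} = 6 - \frac{-36 - 14}{7} = 6 - - \frac{50}{7} = 6 + \frac{50}{7} = \frac{92}{7} \approx 13.143$)
$- \frac{7643}{b} - B = - \frac{7643}{- \frac{1}{271129}} - \frac{92}{7} = \left(-7643\right) \left(-271129\right) - \frac{92}{7} = 2072238947 - \frac{92}{7} = \frac{14505672537}{7}$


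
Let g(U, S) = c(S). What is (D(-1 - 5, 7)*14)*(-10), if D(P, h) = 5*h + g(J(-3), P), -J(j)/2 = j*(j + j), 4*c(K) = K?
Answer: -4690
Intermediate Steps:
c(K) = K/4
J(j) = -4*j² (J(j) = -2*j*(j + j) = -2*j*2*j = -4*j²)
g(U, S) = S/4
D(P, h) = 5*h + P/4
(D(-1 - 5, 7)*14)*(-10) = ((5*7 + (-1 - 5)/4)*14)*(-10) = ((35 + (¼)*(-6))*14)*(-10) = ((35 - 3/2)*14)*(-10) = ((67/2)*14)*(-10) = 469*(-10) = -4690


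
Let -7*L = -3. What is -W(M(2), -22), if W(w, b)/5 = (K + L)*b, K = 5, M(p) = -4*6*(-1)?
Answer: 4180/7 ≈ 597.14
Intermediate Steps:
L = 3/7 (L = -⅐*(-3) = 3/7 ≈ 0.42857)
M(p) = 24 (M(p) = -24*(-1) = 24)
W(w, b) = 190*b/7 (W(w, b) = 5*((5 + 3/7)*b) = 5*(38*b/7) = 190*b/7)
-W(M(2), -22) = -190*(-22)/7 = -1*(-4180/7) = 4180/7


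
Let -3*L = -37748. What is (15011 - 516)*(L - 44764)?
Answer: -1399405280/3 ≈ -4.6647e+8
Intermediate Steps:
L = 37748/3 (L = -1/3*(-37748) = 37748/3 ≈ 12583.)
(15011 - 516)*(L - 44764) = (15011 - 516)*(37748/3 - 44764) = 14495*(-96544/3) = -1399405280/3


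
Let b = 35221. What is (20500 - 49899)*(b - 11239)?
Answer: -705046818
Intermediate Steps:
(20500 - 49899)*(b - 11239) = (20500 - 49899)*(35221 - 11239) = -29399*23982 = -705046818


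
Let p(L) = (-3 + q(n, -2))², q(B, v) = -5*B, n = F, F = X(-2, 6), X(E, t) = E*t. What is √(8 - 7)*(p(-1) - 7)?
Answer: 3242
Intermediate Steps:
F = -12 (F = -2*6 = -12)
n = -12
p(L) = 3249 (p(L) = (-3 - 5*(-12))² = (-3 + 60)² = 57² = 3249)
√(8 - 7)*(p(-1) - 7) = √(8 - 7)*(3249 - 7) = √1*3242 = 1*3242 = 3242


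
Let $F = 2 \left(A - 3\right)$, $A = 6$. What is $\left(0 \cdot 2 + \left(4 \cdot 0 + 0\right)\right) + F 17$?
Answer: $102$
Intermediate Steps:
$F = 6$ ($F = 2 \left(6 - 3\right) = 2 \cdot 3 = 6$)
$\left(0 \cdot 2 + \left(4 \cdot 0 + 0\right)\right) + F 17 = \left(0 \cdot 2 + \left(4 \cdot 0 + 0\right)\right) + 6 \cdot 17 = \left(0 + \left(0 + 0\right)\right) + 102 = \left(0 + 0\right) + 102 = 0 + 102 = 102$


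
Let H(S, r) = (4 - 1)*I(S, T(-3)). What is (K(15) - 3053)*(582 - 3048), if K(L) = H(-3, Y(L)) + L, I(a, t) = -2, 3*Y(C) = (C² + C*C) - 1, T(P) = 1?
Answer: 7506504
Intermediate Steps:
Y(C) = -⅓ + 2*C²/3 (Y(C) = ((C² + C*C) - 1)/3 = ((C² + C²) - 1)/3 = (2*C² - 1)/3 = (-1 + 2*C²)/3 = -⅓ + 2*C²/3)
H(S, r) = -6 (H(S, r) = (4 - 1)*(-2) = 3*(-2) = -6)
K(L) = -6 + L
(K(15) - 3053)*(582 - 3048) = ((-6 + 15) - 3053)*(582 - 3048) = (9 - 3053)*(-2466) = -3044*(-2466) = 7506504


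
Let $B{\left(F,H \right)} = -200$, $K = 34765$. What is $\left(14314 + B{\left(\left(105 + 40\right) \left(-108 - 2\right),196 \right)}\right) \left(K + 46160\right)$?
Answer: $1142175450$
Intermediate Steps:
$\left(14314 + B{\left(\left(105 + 40\right) \left(-108 - 2\right),196 \right)}\right) \left(K + 46160\right) = \left(14314 - 200\right) \left(34765 + 46160\right) = 14114 \cdot 80925 = 1142175450$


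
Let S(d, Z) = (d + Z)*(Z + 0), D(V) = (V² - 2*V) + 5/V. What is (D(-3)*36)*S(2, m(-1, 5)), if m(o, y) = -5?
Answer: 7200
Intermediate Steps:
D(V) = V² - 2*V + 5/V
S(d, Z) = Z*(Z + d) (S(d, Z) = (Z + d)*Z = Z*(Z + d))
(D(-3)*36)*S(2, m(-1, 5)) = (((5 + (-3)²*(-2 - 3))/(-3))*36)*(-5*(-5 + 2)) = (-(5 + 9*(-5))/3*36)*(-5*(-3)) = (-(5 - 45)/3*36)*15 = (-⅓*(-40)*36)*15 = ((40/3)*36)*15 = 480*15 = 7200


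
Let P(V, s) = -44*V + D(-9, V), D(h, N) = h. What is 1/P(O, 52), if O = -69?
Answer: 1/3027 ≈ 0.00033036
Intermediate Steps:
P(V, s) = -9 - 44*V (P(V, s) = -44*V - 9 = -9 - 44*V)
1/P(O, 52) = 1/(-9 - 44*(-69)) = 1/(-9 + 3036) = 1/3027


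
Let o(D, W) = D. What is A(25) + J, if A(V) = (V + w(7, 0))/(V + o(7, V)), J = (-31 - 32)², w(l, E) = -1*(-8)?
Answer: 127041/32 ≈ 3970.0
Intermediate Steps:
w(l, E) = 8
J = 3969 (J = (-63)² = 3969)
A(V) = (8 + V)/(7 + V) (A(V) = (V + 8)/(V + 7) = (8 + V)/(7 + V))
A(25) + J = (8 + 25)/(7 + 25) + 3969 = 33/32 + 3969 = 127041/32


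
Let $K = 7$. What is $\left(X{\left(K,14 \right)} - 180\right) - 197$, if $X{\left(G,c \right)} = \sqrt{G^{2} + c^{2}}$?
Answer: $-377 + 7 \sqrt{5} \approx -361.35$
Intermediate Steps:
$\left(X{\left(K,14 \right)} - 180\right) - 197 = \left(\sqrt{7^{2} + 14^{2}} - 180\right) - 197 = \left(\sqrt{49 + 196} - 180\right) - 197 = \left(\sqrt{245} - 180\right) - 197 = \left(7 \sqrt{5} - 180\right) - 197 = \left(-180 + 7 \sqrt{5}\right) - 197 = -377 + 7 \sqrt{5}$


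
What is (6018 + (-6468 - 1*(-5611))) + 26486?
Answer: 31647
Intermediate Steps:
(6018 + (-6468 - 1*(-5611))) + 26486 = (6018 + (-6468 + 5611)) + 26486 = (6018 - 857) + 26486 = 5161 + 26486 = 31647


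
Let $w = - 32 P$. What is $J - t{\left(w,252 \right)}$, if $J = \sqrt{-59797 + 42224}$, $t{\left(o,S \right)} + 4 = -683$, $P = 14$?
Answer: $687 + i \sqrt{17573} \approx 687.0 + 132.56 i$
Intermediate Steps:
$w = -448$ ($w = \left(-32\right) 14 = -448$)
$t{\left(o,S \right)} = -687$ ($t{\left(o,S \right)} = -4 - 683 = -687$)
$J = i \sqrt{17573}$ ($J = \sqrt{-17573} = i \sqrt{17573} \approx 132.56 i$)
$J - t{\left(w,252 \right)} = i \sqrt{17573} - -687 = i \sqrt{17573} + 687 = 687 + i \sqrt{17573}$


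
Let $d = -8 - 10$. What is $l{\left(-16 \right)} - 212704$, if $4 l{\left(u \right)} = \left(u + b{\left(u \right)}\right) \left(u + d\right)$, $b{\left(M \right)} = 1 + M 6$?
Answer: $- \frac{423521}{2} \approx -2.1176 \cdot 10^{5}$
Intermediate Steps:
$b{\left(M \right)} = 1 + 6 M$
$d = -18$ ($d = -8 - 10 = -18$)
$l{\left(u \right)} = \frac{\left(1 + 7 u\right) \left(-18 + u\right)}{4}$ ($l{\left(u \right)} = \frac{\left(u + \left(1 + 6 u\right)\right) \left(u - 18\right)}{4} = \frac{\left(1 + 7 u\right) \left(-18 + u\right)}{4}$)
$l{\left(-16 \right)} - 212704 = \left(- \frac{9}{2} - -500 + \frac{7 \left(-16\right)^{2}}{4}\right) - 212704 = \left(- \frac{9}{2} + 500 + \frac{7}{4} \cdot 256\right) - 212704 = \left(- \frac{9}{2} + 500 + 448\right) - 212704 = \frac{1887}{2} - 212704 = - \frac{423521}{2}$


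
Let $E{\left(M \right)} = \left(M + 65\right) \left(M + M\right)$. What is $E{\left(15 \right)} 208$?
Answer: $499200$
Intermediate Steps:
$E{\left(M \right)} = 2 M \left(65 + M\right)$ ($E{\left(M \right)} = \left(65 + M\right) 2 M = 2 M \left(65 + M\right)$)
$E{\left(15 \right)} 208 = 2 \cdot 15 \left(65 + 15\right) 208 = 2 \cdot 15 \cdot 80 \cdot 208 = 2400 \cdot 208 = 499200$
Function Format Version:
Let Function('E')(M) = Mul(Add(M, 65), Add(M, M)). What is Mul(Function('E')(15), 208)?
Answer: 499200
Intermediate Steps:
Function('E')(M) = Mul(2, M, Add(65, M)) (Function('E')(M) = Mul(Add(65, M), Mul(2, M)) = Mul(2, M, Add(65, M)))
Mul(Function('E')(15), 208) = Mul(Mul(2, 15, Add(65, 15)), 208) = Mul(Mul(2, 15, 80), 208) = Mul(2400, 208) = 499200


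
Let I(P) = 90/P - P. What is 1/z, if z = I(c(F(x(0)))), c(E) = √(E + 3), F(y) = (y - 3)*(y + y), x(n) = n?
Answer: √3/87 ≈ 0.019909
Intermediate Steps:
F(y) = 2*y*(-3 + y) (F(y) = (-3 + y)*(2*y) = 2*y*(-3 + y))
c(E) = √(3 + E)
I(P) = -P + 90/P
z = 29*√3 (z = -√(3 + 2*0*(-3 + 0)) + 90/(√(3 + 2*0*(-3 + 0))) = -√(3 + 2*0*(-3)) + 90/(√(3 + 2*0*(-3))) = -√(3 + 0) + 90/(√(3 + 0)) = -√3 + 90/(√3) = -√3 + 90*(√3/3) = -√3 + 30*√3 = 29*√3 ≈ 50.229)
1/z = 1/(29*√3) = √3/87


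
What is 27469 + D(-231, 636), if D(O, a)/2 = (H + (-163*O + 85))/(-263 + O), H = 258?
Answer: 6746847/247 ≈ 27315.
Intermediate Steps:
D(O, a) = 2*(343 - 163*O)/(-263 + O) (D(O, a) = 2*((258 + (-163*O + 85))/(-263 + O)) = 2*((258 + (85 - 163*O))/(-263 + O)) = 2*((343 - 163*O)/(-263 + O)) = 2*(343 - 163*O)/(-263 + O))
27469 + D(-231, 636) = 27469 + 2*(343 - 163*(-231))/(-263 - 231) = 27469 + 2*(343 + 37653)/(-494) = 27469 + 2*(-1/494)*37996 = 27469 - 37996/247 = 6746847/247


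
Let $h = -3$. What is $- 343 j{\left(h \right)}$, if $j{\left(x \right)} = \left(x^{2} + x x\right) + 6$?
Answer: $-8232$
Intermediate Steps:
$j{\left(x \right)} = 6 + 2 x^{2}$ ($j{\left(x \right)} = \left(x^{2} + x^{2}\right) + 6 = 2 x^{2} + 6 = 6 + 2 x^{2}$)
$- 343 j{\left(h \right)} = - 343 \left(6 + 2 \left(-3\right)^{2}\right) = - 343 \left(6 + 2 \cdot 9\right) = - 343 \left(6 + 18\right) = \left(-343\right) 24 = -8232$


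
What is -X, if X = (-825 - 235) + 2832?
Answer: -1772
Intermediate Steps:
X = 1772 (X = -1060 + 2832 = 1772)
-X = -1*1772 = -1772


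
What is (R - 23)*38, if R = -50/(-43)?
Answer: -35682/43 ≈ -829.81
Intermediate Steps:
R = 50/43 (R = -50*(-1/43) = 50/43 ≈ 1.1628)
(R - 23)*38 = (50/43 - 23)*38 = -939/43*38 = -35682/43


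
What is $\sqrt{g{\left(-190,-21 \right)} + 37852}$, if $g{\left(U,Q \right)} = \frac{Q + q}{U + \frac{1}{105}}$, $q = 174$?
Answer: $\frac{\sqrt{15063359892367}}{19949} \approx 194.55$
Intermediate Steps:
$g{\left(U,Q \right)} = \frac{174 + Q}{\frac{1}{105} + U}$ ($g{\left(U,Q \right)} = \frac{Q + 174}{U + \frac{1}{105}} = \frac{174 + Q}{U + \frac{1}{105}} = \frac{174 + Q}{\frac{1}{105} + U}$)
$\sqrt{g{\left(-190,-21 \right)} + 37852} = \sqrt{\frac{105 \left(174 - 21\right)}{1 + 105 \left(-190\right)} + 37852} = \sqrt{105 \frac{1}{1 - 19950} \cdot 153 + 37852} = \sqrt{105 \frac{1}{-19949} \cdot 153 + 37852} = \sqrt{105 \left(- \frac{1}{19949}\right) 153 + 37852} = \sqrt{- \frac{16065}{19949} + 37852} = \sqrt{\frac{755093483}{19949}} = \frac{\sqrt{15063359892367}}{19949}$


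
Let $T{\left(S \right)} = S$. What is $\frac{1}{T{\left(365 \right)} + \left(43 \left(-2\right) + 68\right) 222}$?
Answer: $- \frac{1}{3631} \approx -0.00027541$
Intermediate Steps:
$\frac{1}{T{\left(365 \right)} + \left(43 \left(-2\right) + 68\right) 222} = \frac{1}{365 + \left(43 \left(-2\right) + 68\right) 222} = \frac{1}{365 + \left(-86 + 68\right) 222} = \frac{1}{365 - 3996} = \frac{1}{-3631} = - \frac{1}{3631}$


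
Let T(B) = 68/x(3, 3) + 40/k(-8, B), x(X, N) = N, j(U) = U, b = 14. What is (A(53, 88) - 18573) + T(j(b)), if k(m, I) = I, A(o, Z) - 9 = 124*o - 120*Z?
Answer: -473056/21 ≈ -22526.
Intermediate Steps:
A(o, Z) = 9 - 120*Z + 124*o (A(o, Z) = 9 + (124*o - 120*Z) = 9 + (-120*Z + 124*o) = 9 - 120*Z + 124*o)
T(B) = 68/3 + 40/B
(A(53, 88) - 18573) + T(j(b)) = ((9 - 120*88 + 124*53) - 18573) + (68/3 + 40/14) = ((9 - 10560 + 6572) - 18573) + (68/3 + 40*(1/14)) = (-3979 - 18573) + (68/3 + 20/7) = -22552 + 536/21 = -473056/21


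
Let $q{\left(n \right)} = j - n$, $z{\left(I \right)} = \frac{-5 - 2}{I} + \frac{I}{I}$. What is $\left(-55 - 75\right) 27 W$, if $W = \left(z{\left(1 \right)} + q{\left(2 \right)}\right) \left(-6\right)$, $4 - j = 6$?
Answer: $-210600$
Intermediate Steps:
$j = -2$ ($j = 4 - 6 = -2$)
$z{\left(I \right)} = 1 - \frac{7}{I}$ ($z{\left(I \right)} = - \frac{7}{I} + 1 = 1 - \frac{7}{I}$)
$q{\left(n \right)} = -2 - n$
$W = 60$ ($W = \left(\frac{-7 + 1}{1} - 4\right) \left(-6\right) = \left(1 \left(-6\right) - 4\right) \left(-6\right) = \left(-6 - 4\right) \left(-6\right) = \left(-10\right) \left(-6\right) = 60$)
$\left(-55 - 75\right) 27 W = \left(-55 - 75\right) 27 \cdot 60 = \left(-130\right) 27 \cdot 60 = \left(-3510\right) 60 = -210600$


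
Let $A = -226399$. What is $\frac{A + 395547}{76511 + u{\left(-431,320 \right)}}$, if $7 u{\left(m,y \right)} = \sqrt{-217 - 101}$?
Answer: $\frac{634142448772}{286842723247} - \frac{1184036 i \sqrt{318}}{286842723247} \approx 2.2108 - 7.361 \cdot 10^{-5} i$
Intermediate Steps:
$u{\left(m,y \right)} = \frac{i \sqrt{318}}{7}$ ($u{\left(m,y \right)} = \frac{\sqrt{-217 - 101}}{7} = \frac{\sqrt{-318}}{7} = \frac{i \sqrt{318}}{7}$)
$\frac{A + 395547}{76511 + u{\left(-431,320 \right)}} = \frac{-226399 + 395547}{76511 + \frac{i \sqrt{318}}{7}} = \frac{169148}{76511 + \frac{i \sqrt{318}}{7}}$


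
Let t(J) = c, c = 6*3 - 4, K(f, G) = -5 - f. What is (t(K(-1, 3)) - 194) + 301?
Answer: 121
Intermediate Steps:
c = 14 (c = 18 - 4 = 14)
t(J) = 14
(t(K(-1, 3)) - 194) + 301 = (14 - 194) + 301 = -180 + 301 = 121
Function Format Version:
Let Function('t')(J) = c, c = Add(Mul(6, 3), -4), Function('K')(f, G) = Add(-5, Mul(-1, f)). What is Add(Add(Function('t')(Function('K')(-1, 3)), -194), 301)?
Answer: 121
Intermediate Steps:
c = 14 (c = Add(18, -4) = 14)
Function('t')(J) = 14
Add(Add(Function('t')(Function('K')(-1, 3)), -194), 301) = Add(Add(14, -194), 301) = Add(-180, 301) = 121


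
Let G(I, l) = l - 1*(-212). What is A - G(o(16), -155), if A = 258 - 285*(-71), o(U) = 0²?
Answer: 20436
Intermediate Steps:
o(U) = 0
G(I, l) = 212 + l (G(I, l) = l + 212 = 212 + l)
A = 20493 (A = 258 + 20235 = 20493)
A - G(o(16), -155) = 20493 - (212 - 155) = 20493 - 1*57 = 20493 - 57 = 20436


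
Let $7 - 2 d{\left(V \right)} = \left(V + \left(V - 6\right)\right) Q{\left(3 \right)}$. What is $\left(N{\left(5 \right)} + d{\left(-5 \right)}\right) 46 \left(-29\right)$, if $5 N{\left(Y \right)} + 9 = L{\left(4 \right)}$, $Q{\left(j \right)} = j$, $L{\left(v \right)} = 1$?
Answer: $- \frac{172753}{5} \approx -34551.0$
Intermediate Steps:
$N{\left(Y \right)} = - \frac{8}{5}$ ($N{\left(Y \right)} = - \frac{9}{5} + \frac{1}{5} \cdot 1 = - \frac{9}{5} + \frac{1}{5} = - \frac{8}{5}$)
$d{\left(V \right)} = \frac{25}{2} - 3 V$ ($d{\left(V \right)} = \frac{7}{2} - \frac{\left(V + \left(V - 6\right)\right) 3}{2} = \frac{7}{2} - \frac{\left(V + \left(-6 + V\right)\right) 3}{2} = \frac{7}{2} - \frac{\left(-6 + 2 V\right) 3}{2} = \frac{7}{2} - \frac{-18 + 6 V}{2} = \frac{7}{2} - \left(-9 + 3 V\right) = \frac{25}{2} - 3 V$)
$\left(N{\left(5 \right)} + d{\left(-5 \right)}\right) 46 \left(-29\right) = \left(- \frac{8}{5} + \left(\frac{25}{2} - -15\right)\right) 46 \left(-29\right) = \left(- \frac{8}{5} + \left(\frac{25}{2} + 15\right)\right) 46 \left(-29\right) = \left(- \frac{8}{5} + \frac{55}{2}\right) 46 \left(-29\right) = \frac{259}{10} \cdot 46 \left(-29\right) = \frac{5957}{5} \left(-29\right) = - \frac{172753}{5}$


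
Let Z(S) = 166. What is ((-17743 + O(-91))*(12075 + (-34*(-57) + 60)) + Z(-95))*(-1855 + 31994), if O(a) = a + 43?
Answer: -7545979098203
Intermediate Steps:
O(a) = 43 + a
((-17743 + O(-91))*(12075 + (-34*(-57) + 60)) + Z(-95))*(-1855 + 31994) = ((-17743 + (43 - 91))*(12075 + (-34*(-57) + 60)) + 166)*(-1855 + 31994) = ((-17743 - 48)*(12075 + (1938 + 60)) + 166)*30139 = (-17791*(12075 + 1998) + 166)*30139 = (-17791*14073 + 166)*30139 = (-250372743 + 166)*30139 = -250372577*30139 = -7545979098203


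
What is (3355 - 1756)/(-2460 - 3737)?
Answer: -1599/6197 ≈ -0.25803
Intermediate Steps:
(3355 - 1756)/(-2460 - 3737) = 1599/(-6197) = 1599*(-1/6197) = -1599/6197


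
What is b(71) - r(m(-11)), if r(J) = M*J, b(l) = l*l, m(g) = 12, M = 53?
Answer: 4405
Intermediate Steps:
b(l) = l²
r(J) = 53*J
b(71) - r(m(-11)) = 71² - 53*12 = 5041 - 1*636 = 5041 - 636 = 4405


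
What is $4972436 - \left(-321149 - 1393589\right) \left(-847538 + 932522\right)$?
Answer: $145730266628$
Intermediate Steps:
$4972436 - \left(-321149 - 1393589\right) \left(-847538 + 932522\right) = 4972436 - \left(-1714738\right) 84984 = 4972436 - -145725294192 = 4972436 + 145725294192 = 145730266628$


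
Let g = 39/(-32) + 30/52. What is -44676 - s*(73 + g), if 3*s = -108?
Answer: -4375395/104 ≈ -42071.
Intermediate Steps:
s = -36 (s = (⅓)*(-108) = -36)
g = -267/416 (g = 39*(-1/32) + 30*(1/52) = -39/32 + 15/26 = -267/416 ≈ -0.64183)
-44676 - s*(73 + g) = -44676 - (-36)*(73 - 267/416) = -44676 - (-36)*30101/416 = -44676 - 1*(-270909/104) = -44676 + 270909/104 = -4375395/104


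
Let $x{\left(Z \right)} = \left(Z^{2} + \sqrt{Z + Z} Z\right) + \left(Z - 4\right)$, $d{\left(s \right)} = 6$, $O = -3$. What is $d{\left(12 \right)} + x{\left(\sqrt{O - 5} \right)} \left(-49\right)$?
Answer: $594 - 196 \cdot 2^{\frac{3}{4}} i^{\frac{3}{2}} - 98 i \sqrt{2} \approx 827.08 - 371.68 i$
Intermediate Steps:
$x{\left(Z \right)} = -4 + Z + Z^{2} + \sqrt{2} Z^{\frac{3}{2}}$ ($x{\left(Z \right)} = \left(Z^{2} + \sqrt{2 Z} Z\right) + \left(-4 + Z\right) = \left(Z^{2} + \sqrt{2} \sqrt{Z} Z\right) + \left(-4 + Z\right) = \left(Z^{2} + \sqrt{2} Z^{\frac{3}{2}}\right) + \left(-4 + Z\right) = -4 + Z + Z^{2} + \sqrt{2} Z^{\frac{3}{2}}$)
$d{\left(12 \right)} + x{\left(\sqrt{O - 5} \right)} \left(-49\right) = 6 + \left(-4 + \sqrt{-3 - 5} + \left(\sqrt{-3 - 5}\right)^{2} + \sqrt{2} \left(\sqrt{-3 - 5}\right)^{\frac{3}{2}}\right) \left(-49\right) = 6 + \left(-4 + \sqrt{-8} + \left(\sqrt{-8}\right)^{2} + \sqrt{2} \left(\sqrt{-8}\right)^{\frac{3}{2}}\right) \left(-49\right) = 6 + \left(-4 + 2 i \sqrt{2} + \left(2 i \sqrt{2}\right)^{2} + \sqrt{2} \left(2 i \sqrt{2}\right)^{\frac{3}{2}}\right) \left(-49\right) = 6 + \left(-4 + 2 i \sqrt{2} - 8 + \sqrt{2} \cdot 4 \sqrt[4]{2} i^{\frac{3}{2}}\right) \left(-49\right) = 6 + \left(-4 + 2 i \sqrt{2} - 8 + 4 \cdot 2^{\frac{3}{4}} i^{\frac{3}{2}}\right) \left(-49\right) = 6 + \left(-12 + 2 i \sqrt{2} + 4 \cdot 2^{\frac{3}{4}} i^{\frac{3}{2}}\right) \left(-49\right) = 6 - \left(-588 + 98 i \sqrt{2} + 196 \cdot 2^{\frac{3}{4}} i^{\frac{3}{2}}\right) = 594 - 196 \cdot 2^{\frac{3}{4}} i^{\frac{3}{2}} - 98 i \sqrt{2}$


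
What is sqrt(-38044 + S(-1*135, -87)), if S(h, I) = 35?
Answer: I*sqrt(38009) ≈ 194.96*I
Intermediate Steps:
sqrt(-38044 + S(-1*135, -87)) = sqrt(-38044 + 35) = sqrt(-38009) = I*sqrt(38009)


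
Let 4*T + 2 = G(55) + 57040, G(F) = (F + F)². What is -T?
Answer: -34569/2 ≈ -17285.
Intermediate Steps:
G(F) = 4*F² (G(F) = (2*F)² = 4*F²)
T = 34569/2 (T = -½ + (4*55² + 57040)/4 = -½ + (4*3025 + 57040)/4 = -½ + (12100 + 57040)/4 = -½ + (¼)*69140 = -½ + 17285 = 34569/2 ≈ 17285.)
-T = -1*34569/2 = -34569/2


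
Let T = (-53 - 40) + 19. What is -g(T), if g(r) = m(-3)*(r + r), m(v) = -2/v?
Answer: 296/3 ≈ 98.667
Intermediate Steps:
T = -74 (T = -93 + 19 = -74)
g(r) = 4*r/3 (g(r) = (-2/(-3))*(r + r) = (-2*(-1/3))*(2*r) = 2*(2*r)/3 = 4*r/3)
-g(T) = -4*(-74)/3 = -1*(-296/3) = 296/3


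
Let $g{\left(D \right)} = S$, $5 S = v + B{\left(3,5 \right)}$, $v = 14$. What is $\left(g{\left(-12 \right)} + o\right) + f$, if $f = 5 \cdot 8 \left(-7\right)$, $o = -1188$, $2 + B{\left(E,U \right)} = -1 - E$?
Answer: $- \frac{7332}{5} \approx -1466.4$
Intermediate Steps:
$B{\left(E,U \right)} = -3 - E$ ($B{\left(E,U \right)} = -2 - \left(1 + E\right) = -3 - E$)
$f = -280$ ($f = 40 \left(-7\right) = -280$)
$S = \frac{8}{5}$ ($S = \frac{14 - 6}{5} = \frac{1}{5} \cdot 8 = \frac{8}{5} \approx 1.6$)
$g{\left(D \right)} = \frac{8}{5}$
$\left(g{\left(-12 \right)} + o\right) + f = \left(\frac{8}{5} - 1188\right) - 280 = - \frac{5932}{5} - 280 = - \frac{7332}{5}$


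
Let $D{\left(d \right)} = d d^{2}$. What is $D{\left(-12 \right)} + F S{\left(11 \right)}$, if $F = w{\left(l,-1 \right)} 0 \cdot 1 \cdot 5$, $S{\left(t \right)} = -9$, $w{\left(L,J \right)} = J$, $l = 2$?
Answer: $-1728$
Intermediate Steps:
$D{\left(d \right)} = d^{3}$
$F = 0$ ($F = - 0 \cdot 1 \cdot 5 = - 0 \cdot 5 = \left(-1\right) 0 = 0$)
$D{\left(-12 \right)} + F S{\left(11 \right)} = \left(-12\right)^{3} + 0 \left(-9\right) = -1728 + 0 = -1728$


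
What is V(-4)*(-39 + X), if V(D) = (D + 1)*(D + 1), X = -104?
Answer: -1287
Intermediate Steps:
V(D) = (1 + D)² (V(D) = (1 + D)*(1 + D) = (1 + D)²)
V(-4)*(-39 + X) = (1 - 4)²*(-39 - 104) = (-3)²*(-143) = 9*(-143) = -1287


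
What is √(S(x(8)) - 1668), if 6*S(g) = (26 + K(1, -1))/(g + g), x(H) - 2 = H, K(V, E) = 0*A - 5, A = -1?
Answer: I*√667130/20 ≈ 40.839*I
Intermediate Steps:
K(V, E) = -5 (K(V, E) = 0*(-1) - 5 = 0 - 5 = -5)
x(H) = 2 + H
S(g) = 7/(4*g) (S(g) = ((26 - 5)/(g + g))/6 = (21/((2*g)))/6 = (21*(1/(2*g)))/6 = (21/(2*g))/6 = 7/(4*g))
√(S(x(8)) - 1668) = √(7/(4*(2 + 8)) - 1668) = √((7/4)/10 - 1668) = √((7/4)*(⅒) - 1668) = √(7/40 - 1668) = √(-66713/40) = I*√667130/20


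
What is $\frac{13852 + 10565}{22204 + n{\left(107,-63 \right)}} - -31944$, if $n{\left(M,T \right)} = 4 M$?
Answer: $\frac{240993675}{7544} \approx 31945.0$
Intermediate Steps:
$\frac{13852 + 10565}{22204 + n{\left(107,-63 \right)}} - -31944 = \frac{13852 + 10565}{22204 + 4 \cdot 107} - -31944 = \frac{24417}{22204 + 428} + 31944 = \frac{24417}{22632} + 31944 = 24417 \cdot \frac{1}{22632} + 31944 = \frac{8139}{7544} + 31944 = \frac{240993675}{7544}$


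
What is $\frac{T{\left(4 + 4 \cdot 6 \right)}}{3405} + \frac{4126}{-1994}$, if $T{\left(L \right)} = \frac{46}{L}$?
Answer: $- \frac{98320279}{47526990} \approx -2.0687$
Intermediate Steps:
$\frac{T{\left(4 + 4 \cdot 6 \right)}}{3405} + \frac{4126}{-1994} = \frac{46 \frac{1}{4 + 4 \cdot 6}}{3405} + \frac{4126}{-1994} = \frac{46}{4 + 24} \cdot \frac{1}{3405} + 4126 \left(- \frac{1}{1994}\right) = \frac{46}{28} \cdot \frac{1}{3405} - \frac{2063}{997} = 46 \cdot \frac{1}{28} \cdot \frac{1}{3405} - \frac{2063}{997} = \frac{23}{14} \cdot \frac{1}{3405} - \frac{2063}{997} = \frac{23}{47670} - \frac{2063}{997} = - \frac{98320279}{47526990}$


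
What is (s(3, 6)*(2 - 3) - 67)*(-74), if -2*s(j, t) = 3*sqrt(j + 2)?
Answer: 4958 - 111*sqrt(5) ≈ 4709.8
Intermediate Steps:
s(j, t) = -3*sqrt(2 + j)/2 (s(j, t) = -3*sqrt(j + 2)/2 = -3*sqrt(2 + j)/2)
(s(3, 6)*(2 - 3) - 67)*(-74) = ((-3*sqrt(2 + 3)/2)*(2 - 3) - 67)*(-74) = (-3*sqrt(5)/2*(-1) - 67)*(-74) = (3*sqrt(5)/2 - 67)*(-74) = (-67 + 3*sqrt(5)/2)*(-74) = 4958 - 111*sqrt(5)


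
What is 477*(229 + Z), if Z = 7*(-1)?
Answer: 105894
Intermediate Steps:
Z = -7
477*(229 + Z) = 477*(229 - 7) = 477*222 = 105894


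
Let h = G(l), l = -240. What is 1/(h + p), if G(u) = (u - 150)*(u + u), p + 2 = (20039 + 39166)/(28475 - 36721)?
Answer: 8246/1543575503 ≈ 5.3421e-6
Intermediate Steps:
p = -75697/8246 (p = -2 + (20039 + 39166)/(28475 - 36721) = -2 + 59205/(-8246) = -2 + 59205*(-1/8246) = -2 - 59205/8246 = -75697/8246 ≈ -9.1798)
G(u) = 2*u*(-150 + u) (G(u) = (-150 + u)*(2*u) = 2*u*(-150 + u))
h = 187200 (h = 2*(-240)*(-150 - 240) = 2*(-240)*(-390) = 187200)
1/(h + p) = 1/(187200 - 75697/8246) = 1/(1543575503/8246) = 8246/1543575503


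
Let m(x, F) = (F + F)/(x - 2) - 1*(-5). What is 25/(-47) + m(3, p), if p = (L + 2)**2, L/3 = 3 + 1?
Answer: 18634/47 ≈ 396.47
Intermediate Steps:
L = 12 (L = 3*(3 + 1) = 3*4 = 12)
p = 196 (p = (12 + 2)**2 = 14**2 = 196)
m(x, F) = 5 + 2*F/(-2 + x) (m(x, F) = (2*F)/(-2 + x) + 5 = 2*F/(-2 + x) + 5 = 5 + 2*F/(-2 + x))
25/(-47) + m(3, p) = 25/(-47) + (-10 + 2*196 + 5*3)/(-2 + 3) = -1/47*25 + (-10 + 392 + 15)/1 = -25/47 + 1*397 = -25/47 + 397 = 18634/47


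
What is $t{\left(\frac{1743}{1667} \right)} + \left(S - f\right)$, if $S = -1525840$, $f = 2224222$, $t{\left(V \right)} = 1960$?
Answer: $-3748102$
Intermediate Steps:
$t{\left(\frac{1743}{1667} \right)} + \left(S - f\right) = 1960 - 3750062 = -3748102$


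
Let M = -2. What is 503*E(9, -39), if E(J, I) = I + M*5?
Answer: -24647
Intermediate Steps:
E(J, I) = -10 + I (E(J, I) = I - 2*5 = I - 10 = -10 + I)
503*E(9, -39) = 503*(-10 - 39) = 503*(-49) = -24647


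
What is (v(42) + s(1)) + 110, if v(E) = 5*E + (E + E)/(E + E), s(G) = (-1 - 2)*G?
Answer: 318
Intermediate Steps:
s(G) = -3*G
v(E) = 1 + 5*E (v(E) = 5*E + (2*E)/((2*E)) = 5*E + (2*E)*(1/(2*E)) = 5*E + 1 = 1 + 5*E)
(v(42) + s(1)) + 110 = ((1 + 5*42) - 3*1) + 110 = ((1 + 210) - 3) + 110 = (211 - 3) + 110 = 208 + 110 = 318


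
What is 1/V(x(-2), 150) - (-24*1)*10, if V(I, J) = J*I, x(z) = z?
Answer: 71999/300 ≈ 240.00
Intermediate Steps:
V(I, J) = I*J
1/V(x(-2), 150) - (-24*1)*10 = 1/(-2*150) - (-24*1)*10 = 1/(-300) - (-24)*10 = -1/300 - 1*(-240) = -1/300 + 240 = 71999/300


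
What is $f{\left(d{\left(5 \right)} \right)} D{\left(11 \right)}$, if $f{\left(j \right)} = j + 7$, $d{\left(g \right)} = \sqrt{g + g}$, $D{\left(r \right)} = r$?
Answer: $77 + 11 \sqrt{10} \approx 111.79$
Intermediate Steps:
$d{\left(g \right)} = \sqrt{2} \sqrt{g}$ ($d{\left(g \right)} = \sqrt{2 g} = \sqrt{2} \sqrt{g}$)
$f{\left(j \right)} = 7 + j$
$f{\left(d{\left(5 \right)} \right)} D{\left(11 \right)} = \left(7 + \sqrt{2} \sqrt{5}\right) 11 = \left(7 + \sqrt{10}\right) 11 = 77 + 11 \sqrt{10}$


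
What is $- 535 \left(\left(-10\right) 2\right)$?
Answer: $10700$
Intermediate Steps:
$- 535 \left(\left(-10\right) 2\right) = \left(-535\right) \left(-20\right) = 10700$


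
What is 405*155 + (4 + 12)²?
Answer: 63031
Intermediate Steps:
405*155 + (4 + 12)² = 62775 + 16² = 62775 + 256 = 63031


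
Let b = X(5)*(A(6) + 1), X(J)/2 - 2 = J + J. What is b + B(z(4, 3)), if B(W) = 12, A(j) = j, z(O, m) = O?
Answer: 180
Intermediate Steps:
X(J) = 4 + 4*J (X(J) = 4 + 2*(J + J) = 4 + 2*(2*J) = 4 + 4*J)
b = 168 (b = (4 + 4*5)*(6 + 1) = (4 + 20)*7 = 24*7 = 168)
b + B(z(4, 3)) = 168 + 12 = 180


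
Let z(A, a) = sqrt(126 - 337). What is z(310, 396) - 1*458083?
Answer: -458083 + I*sqrt(211) ≈ -4.5808e+5 + 14.526*I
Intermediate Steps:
z(A, a) = I*sqrt(211) (z(A, a) = sqrt(-211) = I*sqrt(211))
z(310, 396) - 1*458083 = I*sqrt(211) - 1*458083 = I*sqrt(211) - 458083 = -458083 + I*sqrt(211)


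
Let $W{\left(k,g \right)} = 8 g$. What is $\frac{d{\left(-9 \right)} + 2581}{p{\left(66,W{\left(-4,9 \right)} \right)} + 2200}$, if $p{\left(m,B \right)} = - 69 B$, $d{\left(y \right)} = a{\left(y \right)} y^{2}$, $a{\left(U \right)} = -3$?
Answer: $- \frac{1169}{1384} \approx -0.84465$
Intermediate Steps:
$d{\left(y \right)} = - 3 y^{2}$
$\frac{d{\left(-9 \right)} + 2581}{p{\left(66,W{\left(-4,9 \right)} \right)} + 2200} = \frac{- 3 \left(-9\right)^{2} + 2581}{- 69 \cdot 8 \cdot 9 + 2200} = \frac{\left(-3\right) 81 + 2581}{\left(-69\right) 72 + 2200} = \frac{-243 + 2581}{-4968 + 2200} = \frac{2338}{-2768} = 2338 \left(- \frac{1}{2768}\right) = - \frac{1169}{1384}$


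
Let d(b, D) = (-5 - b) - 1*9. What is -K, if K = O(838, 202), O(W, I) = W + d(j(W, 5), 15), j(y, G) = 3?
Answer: -821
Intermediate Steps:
d(b, D) = -14 - b (d(b, D) = (-5 - b) - 9 = -14 - b)
O(W, I) = -17 + W (O(W, I) = W + (-14 - 1*3) = W + (-14 - 3) = W - 17 = -17 + W)
K = 821 (K = -17 + 838 = 821)
-K = -1*821 = -821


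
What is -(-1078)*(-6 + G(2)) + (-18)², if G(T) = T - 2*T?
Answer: -8300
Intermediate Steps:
G(T) = -T
-(-1078)*(-6 + G(2)) + (-18)² = -(-1078)*(-6 - 1*2) + (-18)² = -(-1078)*(-6 - 2) + 324 = -(-1078)*(-8) + 324 = -98*88 + 324 = -8624 + 324 = -8300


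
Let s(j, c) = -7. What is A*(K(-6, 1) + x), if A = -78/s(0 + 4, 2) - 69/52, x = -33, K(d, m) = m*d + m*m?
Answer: -67887/182 ≈ -373.01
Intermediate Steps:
K(d, m) = m² + d*m (K(d, m) = d*m + m² = m² + d*m)
A = 3573/364 (A = -78/(-7) - 69/52 = -78*(-⅐) - 69*1/52 = 78/7 - 69/52 = 3573/364 ≈ 9.8159)
A*(K(-6, 1) + x) = 3573*(1*(-6 + 1) - 33)/364 = 3573*(1*(-5) - 33)/364 = 3573*(-5 - 33)/364 = (3573/364)*(-38) = -67887/182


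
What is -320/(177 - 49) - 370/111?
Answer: -35/6 ≈ -5.8333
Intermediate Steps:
-320/(177 - 49) - 370/111 = -320/128 - 370*1/111 = -320*1/128 - 10/3 = -5/2 - 10/3 = -35/6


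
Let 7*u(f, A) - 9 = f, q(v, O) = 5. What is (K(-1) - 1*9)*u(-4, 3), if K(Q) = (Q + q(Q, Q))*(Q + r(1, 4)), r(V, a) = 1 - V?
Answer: -65/7 ≈ -9.2857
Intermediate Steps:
u(f, A) = 9/7 + f/7
K(Q) = Q*(5 + Q) (K(Q) = (Q + 5)*(Q + (1 - 1*1)) = (5 + Q)*(Q + (1 - 1)) = (5 + Q)*(Q + 0) = (5 + Q)*Q = Q*(5 + Q))
(K(-1) - 1*9)*u(-4, 3) = (-(5 - 1) - 1*9)*(9/7 + (1/7)*(-4)) = (-1*4 - 9)*(9/7 - 4/7) = (-4 - 9)*(5/7) = -13*5/7 = -65/7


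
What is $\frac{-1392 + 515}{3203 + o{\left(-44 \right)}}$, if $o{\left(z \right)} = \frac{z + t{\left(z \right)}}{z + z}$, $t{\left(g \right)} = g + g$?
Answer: $- \frac{1754}{6409} \approx -0.27368$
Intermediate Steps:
$t{\left(g \right)} = 2 g$
$o{\left(z \right)} = \frac{3}{2}$ ($o{\left(z \right)} = \frac{z + 2 z}{z + z} = \frac{3 z}{2 z} = 3 z \frac{1}{2 z} = \frac{3}{2}$)
$\frac{-1392 + 515}{3203 + o{\left(-44 \right)}} = \frac{-1392 + 515}{3203 + \frac{3}{2}} = - \frac{877}{\frac{6409}{2}} = \left(-877\right) \frac{2}{6409} = - \frac{1754}{6409}$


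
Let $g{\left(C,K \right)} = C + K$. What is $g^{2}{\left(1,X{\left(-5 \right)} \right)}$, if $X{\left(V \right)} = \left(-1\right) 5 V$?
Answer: $676$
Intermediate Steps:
$X{\left(V \right)} = - 5 V$
$g^{2}{\left(1,X{\left(-5 \right)} \right)} = \left(1 - -25\right)^{2} = \left(1 + 25\right)^{2} = 26^{2} = 676$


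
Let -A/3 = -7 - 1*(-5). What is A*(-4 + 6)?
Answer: 12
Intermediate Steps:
A = 6 (A = -3*(-7 - 1*(-5)) = -3*(-7 + 5) = -3*(-2) = 6)
A*(-4 + 6) = 6*(-4 + 6) = 6*2 = 12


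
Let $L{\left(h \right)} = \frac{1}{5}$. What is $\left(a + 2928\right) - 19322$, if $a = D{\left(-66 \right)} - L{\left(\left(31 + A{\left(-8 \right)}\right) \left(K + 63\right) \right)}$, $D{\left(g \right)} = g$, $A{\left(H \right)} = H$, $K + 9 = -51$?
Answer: $- \frac{82301}{5} \approx -16460.0$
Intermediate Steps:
$K = -60$ ($K = -9 - 51 = -60$)
$L{\left(h \right)} = \frac{1}{5}$
$a = - \frac{331}{5}$ ($a = -66 - \frac{1}{5} = - \frac{331}{5} \approx -66.2$)
$\left(a + 2928\right) - 19322 = \left(- \frac{331}{5} + 2928\right) - 19322 = \frac{14309}{5} - 19322 = - \frac{82301}{5}$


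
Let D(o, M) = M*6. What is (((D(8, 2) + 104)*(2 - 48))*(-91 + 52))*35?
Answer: 7283640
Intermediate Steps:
D(o, M) = 6*M
(((D(8, 2) + 104)*(2 - 48))*(-91 + 52))*35 = (((6*2 + 104)*(2 - 48))*(-91 + 52))*35 = (((12 + 104)*(-46))*(-39))*35 = ((116*(-46))*(-39))*35 = -5336*(-39)*35 = 208104*35 = 7283640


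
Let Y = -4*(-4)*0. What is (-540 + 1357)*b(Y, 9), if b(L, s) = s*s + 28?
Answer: 89053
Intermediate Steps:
Y = 0 (Y = 16*0 = 0)
b(L, s) = 28 + s**2 (b(L, s) = s**2 + 28 = 28 + s**2)
(-540 + 1357)*b(Y, 9) = (-540 + 1357)*(28 + 9**2) = 817*(28 + 81) = 817*109 = 89053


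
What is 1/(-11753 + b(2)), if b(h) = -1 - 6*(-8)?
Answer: -1/11706 ≈ -8.5426e-5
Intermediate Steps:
b(h) = 47 (b(h) = -1 + 48 = 47)
1/(-11753 + b(2)) = 1/(-11753 + 47) = 1/(-11706) = -1/11706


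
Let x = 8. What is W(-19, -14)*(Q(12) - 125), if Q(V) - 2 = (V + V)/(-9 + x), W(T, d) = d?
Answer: 2058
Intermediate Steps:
Q(V) = 2 - 2*V (Q(V) = 2 + (V + V)/(-9 + 8) = 2 + (2*V)/(-1) = 2 + (2*V)*(-1) = 2 - 2*V)
W(-19, -14)*(Q(12) - 125) = -14*((2 - 2*12) - 125) = -14*((2 - 24) - 125) = -14*(-22 - 125) = -14*(-147) = 2058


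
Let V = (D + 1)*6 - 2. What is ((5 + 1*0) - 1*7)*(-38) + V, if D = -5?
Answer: 50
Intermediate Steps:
V = -26 (V = (-5 + 1)*6 - 2 = -4*6 - 2 = -24 - 2 = -26)
((5 + 1*0) - 1*7)*(-38) + V = ((5 + 1*0) - 1*7)*(-38) - 26 = ((5 + 0) - 7)*(-38) - 26 = (5 - 7)*(-38) - 26 = -2*(-38) - 26 = 76 - 26 = 50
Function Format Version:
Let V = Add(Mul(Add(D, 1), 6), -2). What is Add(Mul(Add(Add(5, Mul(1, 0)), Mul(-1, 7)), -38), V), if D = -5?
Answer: 50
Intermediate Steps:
V = -26 (V = Add(Mul(Add(-5, 1), 6), -2) = Add(Mul(-4, 6), -2) = Add(-24, -2) = -26)
Add(Mul(Add(Add(5, Mul(1, 0)), Mul(-1, 7)), -38), V) = Add(Mul(Add(Add(5, Mul(1, 0)), Mul(-1, 7)), -38), -26) = Add(Mul(Add(Add(5, 0), -7), -38), -26) = Add(Mul(Add(5, -7), -38), -26) = Add(Mul(-2, -38), -26) = Add(76, -26) = 50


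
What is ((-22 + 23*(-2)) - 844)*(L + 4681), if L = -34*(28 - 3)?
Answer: -3493872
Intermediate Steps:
L = -850 (L = -34*25 = -850)
((-22 + 23*(-2)) - 844)*(L + 4681) = ((-22 + 23*(-2)) - 844)*(-850 + 4681) = ((-22 - 46) - 844)*3831 = (-68 - 844)*3831 = -912*3831 = -3493872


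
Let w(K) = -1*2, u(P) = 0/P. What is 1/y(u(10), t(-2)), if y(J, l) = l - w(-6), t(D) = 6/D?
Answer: -1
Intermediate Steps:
u(P) = 0
w(K) = -2
y(J, l) = 2 + l (y(J, l) = l - 1*(-2) = l + 2 = 2 + l)
1/y(u(10), t(-2)) = 1/(2 + 6/(-2)) = 1/(2 + 6*(-½)) = 1/(2 - 3) = 1/(-1) = -1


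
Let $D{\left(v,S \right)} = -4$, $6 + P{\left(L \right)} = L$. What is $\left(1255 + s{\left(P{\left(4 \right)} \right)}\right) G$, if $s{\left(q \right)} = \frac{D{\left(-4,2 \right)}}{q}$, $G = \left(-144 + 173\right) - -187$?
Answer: $271512$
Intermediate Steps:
$P{\left(L \right)} = -6 + L$
$G = 216$ ($G = 29 + 187 = 216$)
$s{\left(q \right)} = - \frac{4}{q}$
$\left(1255 + s{\left(P{\left(4 \right)} \right)}\right) G = \left(1255 - \frac{4}{-6 + 4}\right) 216 = \left(1255 - \frac{4}{-2}\right) 216 = \left(1255 - -2\right) 216 = \left(1255 + 2\right) 216 = 1257 \cdot 216 = 271512$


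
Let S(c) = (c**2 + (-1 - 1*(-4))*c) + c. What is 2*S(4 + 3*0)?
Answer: 64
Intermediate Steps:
S(c) = c**2 + 4*c (S(c) = (c**2 + (-1 + 4)*c) + c = (c**2 + 3*c) + c = c**2 + 4*c)
2*S(4 + 3*0) = 2*((4 + 3*0)*(4 + (4 + 3*0))) = 2*((4 + 0)*(4 + (4 + 0))) = 2*(4*(4 + 4)) = 2*(4*8) = 2*32 = 64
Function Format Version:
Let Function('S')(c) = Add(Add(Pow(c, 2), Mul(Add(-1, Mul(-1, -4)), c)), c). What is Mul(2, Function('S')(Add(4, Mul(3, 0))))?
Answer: 64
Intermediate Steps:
Function('S')(c) = Add(Pow(c, 2), Mul(4, c)) (Function('S')(c) = Add(Add(Pow(c, 2), Mul(Add(-1, 4), c)), c) = Add(Add(Pow(c, 2), Mul(3, c)), c) = Add(Pow(c, 2), Mul(4, c)))
Mul(2, Function('S')(Add(4, Mul(3, 0)))) = Mul(2, Mul(Add(4, Mul(3, 0)), Add(4, Add(4, Mul(3, 0))))) = Mul(2, Mul(Add(4, 0), Add(4, Add(4, 0)))) = Mul(2, Mul(4, Add(4, 4))) = Mul(2, Mul(4, 8)) = Mul(2, 32) = 64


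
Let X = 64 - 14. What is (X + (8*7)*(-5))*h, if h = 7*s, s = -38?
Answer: 61180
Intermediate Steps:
h = -266 (h = 7*(-38) = -266)
X = 50
(X + (8*7)*(-5))*h = (50 + (8*7)*(-5))*(-266) = (50 + 56*(-5))*(-266) = (50 - 280)*(-266) = -230*(-266) = 61180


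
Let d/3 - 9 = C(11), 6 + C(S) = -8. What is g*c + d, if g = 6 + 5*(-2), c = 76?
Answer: -319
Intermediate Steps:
C(S) = -14 (C(S) = -6 - 8 = -14)
d = -15 (d = 27 + 3*(-14) = 27 - 42 = -15)
g = -4 (g = 6 - 10 = -4)
g*c + d = -4*76 - 15 = -304 - 15 = -319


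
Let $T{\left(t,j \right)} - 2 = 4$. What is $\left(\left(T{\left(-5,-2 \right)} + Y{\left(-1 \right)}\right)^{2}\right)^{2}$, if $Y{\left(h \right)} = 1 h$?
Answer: $625$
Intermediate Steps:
$T{\left(t,j \right)} = 6$ ($T{\left(t,j \right)} = 2 + 4 = 6$)
$Y{\left(h \right)} = h$
$\left(\left(T{\left(-5,-2 \right)} + Y{\left(-1 \right)}\right)^{2}\right)^{2} = \left(\left(6 - 1\right)^{2}\right)^{2} = \left(5^{2}\right)^{2} = 25^{2} = 625$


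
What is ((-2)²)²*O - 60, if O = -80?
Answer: -1340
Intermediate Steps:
((-2)²)²*O - 60 = ((-2)²)²*(-80) - 60 = 4²*(-80) - 60 = 16*(-80) - 60 = -1280 - 60 = -1340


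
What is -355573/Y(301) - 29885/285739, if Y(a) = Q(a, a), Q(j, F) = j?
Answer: -101610068832/86007439 ≈ -1181.4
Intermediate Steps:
Y(a) = a
-355573/Y(301) - 29885/285739 = -355573/301 - 29885/285739 = -101610068832/86007439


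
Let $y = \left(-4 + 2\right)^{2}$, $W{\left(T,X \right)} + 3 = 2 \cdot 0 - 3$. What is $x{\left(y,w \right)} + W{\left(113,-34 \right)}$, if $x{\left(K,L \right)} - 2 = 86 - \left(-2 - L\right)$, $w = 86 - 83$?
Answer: $87$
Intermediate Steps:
$W{\left(T,X \right)} = -6$ ($W{\left(T,X \right)} = -3 + \left(2 \cdot 0 - 3\right) = -3 + \left(0 - 3\right) = -3 - 3 = -6$)
$w = 3$ ($w = 86 - 83 = 3$)
$y = 4$ ($y = \left(-2\right)^{2} = 4$)
$x{\left(K,L \right)} = 90 + L$ ($x{\left(K,L \right)} = 2 - \left(-88 - L\right) = 2 + \left(86 + \left(2 + L\right)\right) = 2 + \left(88 + L\right) = 90 + L$)
$x{\left(y,w \right)} + W{\left(113,-34 \right)} = \left(90 + 3\right) - 6 = 93 - 6 = 87$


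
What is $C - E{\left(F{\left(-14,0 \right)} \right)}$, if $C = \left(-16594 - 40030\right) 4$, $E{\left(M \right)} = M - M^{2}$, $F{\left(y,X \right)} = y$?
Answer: $-226286$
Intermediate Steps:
$C = -226496$ ($C = \left(-56624\right) 4 = -226496$)
$C - E{\left(F{\left(-14,0 \right)} \right)} = -226496 - - 14 \left(1 - -14\right) = -226496 - - 14 \left(1 + 14\right) = -226496 - \left(-14\right) 15 = -226496 - -210 = -226496 + 210 = -226286$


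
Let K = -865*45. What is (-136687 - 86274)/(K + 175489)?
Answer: -222961/136564 ≈ -1.6326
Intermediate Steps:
K = -38925
(-136687 - 86274)/(K + 175489) = (-136687 - 86274)/(-38925 + 175489) = -222961/136564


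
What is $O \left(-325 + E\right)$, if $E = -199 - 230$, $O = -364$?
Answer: $274456$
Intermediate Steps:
$E = -429$
$O \left(-325 + E\right) = - 364 \left(-325 - 429\right) = \left(-364\right) \left(-754\right) = 274456$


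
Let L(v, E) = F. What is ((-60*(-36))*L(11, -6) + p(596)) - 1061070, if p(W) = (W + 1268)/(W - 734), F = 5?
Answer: -72469562/69 ≈ -1.0503e+6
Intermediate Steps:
p(W) = (1268 + W)/(-734 + W)
L(v, E) = 5
((-60*(-36))*L(11, -6) + p(596)) - 1061070 = (-60*(-36)*5 + (1268 + 596)/(-734 + 596)) - 1061070 = (2160*5 + 1864/(-138)) - 1061070 = (10800 - 1/138*1864) - 1061070 = (10800 - 932/69) - 1061070 = 744268/69 - 1061070 = -72469562/69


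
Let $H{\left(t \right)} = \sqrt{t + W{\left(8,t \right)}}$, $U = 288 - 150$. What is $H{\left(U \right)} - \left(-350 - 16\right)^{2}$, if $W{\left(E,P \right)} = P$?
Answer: $-133956 + 2 \sqrt{69} \approx -1.3394 \cdot 10^{5}$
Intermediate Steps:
$U = 138$ ($U = 288 - 150 = 138$)
$H{\left(t \right)} = \sqrt{2} \sqrt{t}$ ($H{\left(t \right)} = \sqrt{t + t} = \sqrt{2 t} = \sqrt{2} \sqrt{t}$)
$H{\left(U \right)} - \left(-350 - 16\right)^{2} = \sqrt{2} \sqrt{138} - \left(-350 - 16\right)^{2} = 2 \sqrt{69} - \left(-366\right)^{2} = 2 \sqrt{69} - 133956 = -133956 + 2 \sqrt{69}$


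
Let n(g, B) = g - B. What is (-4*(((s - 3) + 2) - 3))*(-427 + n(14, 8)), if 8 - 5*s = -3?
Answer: -15156/5 ≈ -3031.2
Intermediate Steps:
s = 11/5 (s = 8/5 - ⅕*(-3) = 8/5 + ⅗ = 11/5 ≈ 2.2000)
(-4*(((s - 3) + 2) - 3))*(-427 + n(14, 8)) = (-4*(((11/5 - 3) + 2) - 3))*(-427 + (14 - 1*8)) = (-4*((-⅘ + 2) - 3))*(-427 + (14 - 8)) = (-4*(6/5 - 3))*(-427 + 6) = -4*(-9/5)*(-421) = (36/5)*(-421) = -15156/5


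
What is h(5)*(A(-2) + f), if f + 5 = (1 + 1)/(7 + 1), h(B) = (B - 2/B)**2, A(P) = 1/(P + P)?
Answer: -529/5 ≈ -105.80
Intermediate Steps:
A(P) = 1/(2*P)
f = -19/4 (f = -5 + (1 + 1)/(7 + 1) = -5 + 2/8 = -5 + 2*(1/8) = -5 + 1/4 = -19/4 ≈ -4.7500)
h(5)*(A(-2) + f) = ((-2 + 5**2)**2/5**2)*((1/2)/(-2) - 19/4) = ((-2 + 25)**2/25)*((1/2)*(-1/2) - 19/4) = ((1/25)*23**2)*(-1/4 - 19/4) = ((1/25)*529)*(-5) = (529/25)*(-5) = -529/5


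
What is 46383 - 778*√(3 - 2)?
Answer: 45605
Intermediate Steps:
46383 - 778*√(3 - 2) = 46383 - 778*√1 = 46383 - 778 = 45605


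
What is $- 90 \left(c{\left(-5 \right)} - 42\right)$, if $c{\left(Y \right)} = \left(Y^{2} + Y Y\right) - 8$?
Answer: $0$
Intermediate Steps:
$c{\left(Y \right)} = -8 + 2 Y^{2}$ ($c{\left(Y \right)} = \left(Y^{2} + Y^{2}\right) - 8 = 2 Y^{2} - 8 = -8 + 2 Y^{2}$)
$- 90 \left(c{\left(-5 \right)} - 42\right) = - 90 \left(\left(-8 + 2 \left(-5\right)^{2}\right) - 42\right) = - 90 \left(\left(-8 + 2 \cdot 25\right) - 42\right) = - 90 \left(\left(-8 + 50\right) - 42\right) = - 90 \left(42 - 42\right) = \left(-90\right) 0 = 0$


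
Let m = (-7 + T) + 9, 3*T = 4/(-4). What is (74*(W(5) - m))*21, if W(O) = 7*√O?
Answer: -2590 + 10878*√5 ≈ 21734.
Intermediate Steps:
T = -⅓ (T = (4/(-4))/3 = (4*(-¼))/3 = (⅓)*(-1) = -⅓ ≈ -0.33333)
m = 5/3 (m = (-7 - ⅓) + 9 = -22/3 + 9 = 5/3 ≈ 1.6667)
(74*(W(5) - m))*21 = (74*(7*√5 - 1*5/3))*21 = (74*(7*√5 - 5/3))*21 = (74*(-5/3 + 7*√5))*21 = (-370/3 + 518*√5)*21 = -2590 + 10878*√5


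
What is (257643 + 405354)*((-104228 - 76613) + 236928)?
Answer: 37185512739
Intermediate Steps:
(257643 + 405354)*((-104228 - 76613) + 236928) = 662997*(-180841 + 236928) = 662997*56087 = 37185512739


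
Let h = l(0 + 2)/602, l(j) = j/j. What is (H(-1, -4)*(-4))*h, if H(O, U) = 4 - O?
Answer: -10/301 ≈ -0.033223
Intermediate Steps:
l(j) = 1
h = 1/602 ≈ 0.0016611
(H(-1, -4)*(-4))*h = ((4 - 1*(-1))*(-4))*(1/602) = ((4 + 1)*(-4))*(1/602) = (5*(-4))*(1/602) = -20*1/602 = -10/301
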